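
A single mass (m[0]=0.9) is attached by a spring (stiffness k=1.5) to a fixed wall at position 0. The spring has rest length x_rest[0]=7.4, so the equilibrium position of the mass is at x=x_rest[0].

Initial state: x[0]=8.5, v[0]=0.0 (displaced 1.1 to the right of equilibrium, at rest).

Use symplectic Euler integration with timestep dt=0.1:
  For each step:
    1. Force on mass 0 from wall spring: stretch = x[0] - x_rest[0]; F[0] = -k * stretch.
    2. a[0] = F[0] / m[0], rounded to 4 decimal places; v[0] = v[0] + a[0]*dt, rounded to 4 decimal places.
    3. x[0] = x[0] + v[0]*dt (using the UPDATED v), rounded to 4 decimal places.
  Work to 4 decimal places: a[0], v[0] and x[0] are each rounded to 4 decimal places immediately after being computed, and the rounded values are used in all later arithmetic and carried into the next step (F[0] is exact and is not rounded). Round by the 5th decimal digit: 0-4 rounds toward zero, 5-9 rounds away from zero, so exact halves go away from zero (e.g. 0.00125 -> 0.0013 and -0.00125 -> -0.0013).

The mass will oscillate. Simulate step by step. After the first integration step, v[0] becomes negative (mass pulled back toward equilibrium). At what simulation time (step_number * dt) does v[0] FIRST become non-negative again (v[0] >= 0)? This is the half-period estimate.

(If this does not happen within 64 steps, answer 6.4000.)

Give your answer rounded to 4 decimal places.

Step 0: x=[8.5000] v=[0.0000]
Step 1: x=[8.4817] v=[-0.1833]
Step 2: x=[8.4453] v=[-0.3636]
Step 3: x=[8.3915] v=[-0.5378]
Step 4: x=[8.3212] v=[-0.7031]
Step 5: x=[8.2355] v=[-0.8566]
Step 6: x=[8.1359] v=[-0.9959]
Step 7: x=[8.0240] v=[-1.1186]
Step 8: x=[7.9017] v=[-1.2226]
Step 9: x=[7.7711] v=[-1.3062]
Step 10: x=[7.6343] v=[-1.3681]
Step 11: x=[7.4936] v=[-1.4072]
Step 12: x=[7.3513] v=[-1.4228]
Step 13: x=[7.2098] v=[-1.4147]
Step 14: x=[7.0715] v=[-1.3830]
Step 15: x=[6.9387] v=[-1.3283]
Step 16: x=[6.8136] v=[-1.2514]
Step 17: x=[6.6982] v=[-1.1537]
Step 18: x=[6.5945] v=[-1.0367]
Step 19: x=[6.5043] v=[-0.9025]
Step 20: x=[6.4290] v=[-0.7532]
Step 21: x=[6.3699] v=[-0.5914]
Step 22: x=[6.3279] v=[-0.4197]
Step 23: x=[6.3038] v=[-0.2410]
Step 24: x=[6.2980] v=[-0.0583]
Step 25: x=[6.3105] v=[0.1254]
First v>=0 after going negative at step 25, time=2.5000

Answer: 2.5000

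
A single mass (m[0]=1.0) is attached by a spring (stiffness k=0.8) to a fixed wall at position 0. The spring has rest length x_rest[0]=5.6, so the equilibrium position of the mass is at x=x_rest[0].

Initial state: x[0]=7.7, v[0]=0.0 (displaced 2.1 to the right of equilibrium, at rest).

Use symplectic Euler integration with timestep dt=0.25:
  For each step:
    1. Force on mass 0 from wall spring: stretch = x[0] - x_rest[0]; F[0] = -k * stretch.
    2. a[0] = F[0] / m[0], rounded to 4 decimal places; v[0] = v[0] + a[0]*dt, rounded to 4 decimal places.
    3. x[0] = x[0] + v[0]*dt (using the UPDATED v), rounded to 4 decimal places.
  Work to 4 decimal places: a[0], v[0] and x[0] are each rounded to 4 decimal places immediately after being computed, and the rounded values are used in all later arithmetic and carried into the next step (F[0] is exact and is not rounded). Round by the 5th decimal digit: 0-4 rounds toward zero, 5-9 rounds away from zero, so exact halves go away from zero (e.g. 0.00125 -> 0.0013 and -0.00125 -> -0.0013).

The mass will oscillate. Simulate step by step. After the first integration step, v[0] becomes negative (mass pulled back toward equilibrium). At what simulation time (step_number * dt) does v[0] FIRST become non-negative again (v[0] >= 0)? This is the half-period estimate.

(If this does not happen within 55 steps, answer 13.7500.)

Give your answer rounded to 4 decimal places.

Step 0: x=[7.7000] v=[0.0000]
Step 1: x=[7.5950] v=[-0.4200]
Step 2: x=[7.3903] v=[-0.8190]
Step 3: x=[7.0960] v=[-1.1771]
Step 4: x=[6.7269] v=[-1.4763]
Step 5: x=[6.3015] v=[-1.7017]
Step 6: x=[5.8410] v=[-1.8420]
Step 7: x=[5.3685] v=[-1.8902]
Step 8: x=[4.9075] v=[-1.8439]
Step 9: x=[4.4812] v=[-1.7054]
Step 10: x=[4.1108] v=[-1.4817]
Step 11: x=[3.8148] v=[-1.1839]
Step 12: x=[3.6081] v=[-0.8269]
Step 13: x=[3.5010] v=[-0.4285]
Step 14: x=[3.4988] v=[-0.0087]
Step 15: x=[3.6017] v=[0.4116]
First v>=0 after going negative at step 15, time=3.7500

Answer: 3.7500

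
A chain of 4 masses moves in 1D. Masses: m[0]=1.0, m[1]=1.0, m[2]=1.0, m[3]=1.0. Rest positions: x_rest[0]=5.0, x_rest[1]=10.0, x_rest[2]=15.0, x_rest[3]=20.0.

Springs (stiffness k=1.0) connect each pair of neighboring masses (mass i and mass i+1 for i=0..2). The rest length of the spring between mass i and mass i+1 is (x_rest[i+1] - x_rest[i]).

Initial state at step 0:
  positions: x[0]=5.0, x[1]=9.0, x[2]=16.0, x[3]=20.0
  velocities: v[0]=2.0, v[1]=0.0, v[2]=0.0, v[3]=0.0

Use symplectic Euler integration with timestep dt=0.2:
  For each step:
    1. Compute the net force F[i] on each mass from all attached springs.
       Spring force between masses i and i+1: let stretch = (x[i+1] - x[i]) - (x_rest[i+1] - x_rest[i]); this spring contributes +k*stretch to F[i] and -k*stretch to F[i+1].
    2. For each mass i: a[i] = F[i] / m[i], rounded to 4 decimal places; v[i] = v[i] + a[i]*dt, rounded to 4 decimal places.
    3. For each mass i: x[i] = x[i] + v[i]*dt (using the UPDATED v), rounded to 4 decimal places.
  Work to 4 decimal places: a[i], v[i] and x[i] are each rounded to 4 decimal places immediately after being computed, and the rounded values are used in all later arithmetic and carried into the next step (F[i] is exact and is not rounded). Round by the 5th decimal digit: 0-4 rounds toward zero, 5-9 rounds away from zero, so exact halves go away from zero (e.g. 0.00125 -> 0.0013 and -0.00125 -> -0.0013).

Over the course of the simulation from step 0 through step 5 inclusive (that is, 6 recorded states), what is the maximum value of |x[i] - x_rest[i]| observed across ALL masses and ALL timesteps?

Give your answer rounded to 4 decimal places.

Answer: 1.3059

Derivation:
Step 0: x=[5.0000 9.0000 16.0000 20.0000] v=[2.0000 0.0000 0.0000 0.0000]
Step 1: x=[5.3600 9.1200 15.8800 20.0400] v=[1.8000 0.6000 -0.6000 0.2000]
Step 2: x=[5.6704 9.3600 15.6560 20.1136] v=[1.5520 1.2000 -1.1200 0.3680]
Step 3: x=[5.9284 9.7043 15.3585 20.2089] v=[1.2899 1.7213 -1.4877 0.4765]
Step 4: x=[6.1374 10.1237 15.0288 20.3102] v=[1.0451 2.0970 -1.6485 0.5064]
Step 5: x=[6.3059 10.5799 14.7142 20.4002] v=[0.8424 2.2808 -1.5732 0.4501]
Max displacement = 1.3059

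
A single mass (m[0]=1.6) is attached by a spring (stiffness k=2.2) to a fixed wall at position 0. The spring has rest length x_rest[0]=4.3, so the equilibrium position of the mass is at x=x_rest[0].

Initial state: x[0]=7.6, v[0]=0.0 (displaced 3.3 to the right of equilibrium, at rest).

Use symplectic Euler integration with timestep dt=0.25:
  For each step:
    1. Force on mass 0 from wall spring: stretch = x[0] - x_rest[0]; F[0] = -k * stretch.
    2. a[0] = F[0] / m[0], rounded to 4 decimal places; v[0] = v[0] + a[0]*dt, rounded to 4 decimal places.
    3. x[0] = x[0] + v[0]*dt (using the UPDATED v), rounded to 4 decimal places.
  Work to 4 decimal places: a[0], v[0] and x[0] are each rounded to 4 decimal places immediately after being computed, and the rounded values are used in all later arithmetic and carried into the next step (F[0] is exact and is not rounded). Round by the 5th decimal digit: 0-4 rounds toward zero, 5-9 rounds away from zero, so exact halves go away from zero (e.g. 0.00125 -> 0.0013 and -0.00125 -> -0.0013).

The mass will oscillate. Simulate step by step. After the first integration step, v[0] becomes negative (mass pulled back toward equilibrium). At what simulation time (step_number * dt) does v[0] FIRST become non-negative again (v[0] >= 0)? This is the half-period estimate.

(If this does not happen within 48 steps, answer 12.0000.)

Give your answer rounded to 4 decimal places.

Answer: 2.7500

Derivation:
Step 0: x=[7.6000] v=[0.0000]
Step 1: x=[7.3164] v=[-1.1344]
Step 2: x=[6.7736] v=[-2.1713]
Step 3: x=[6.0182] v=[-3.0216]
Step 4: x=[5.1152] v=[-3.6122]
Step 5: x=[4.1421] v=[-3.8924]
Step 6: x=[3.1826] v=[-3.8381]
Step 7: x=[2.3191] v=[-3.4540]
Step 8: x=[1.6258] v=[-2.7731]
Step 9: x=[1.1623] v=[-1.8539]
Step 10: x=[0.9685] v=[-0.7753]
Step 11: x=[1.0610] v=[0.3699]
First v>=0 after going negative at step 11, time=2.7500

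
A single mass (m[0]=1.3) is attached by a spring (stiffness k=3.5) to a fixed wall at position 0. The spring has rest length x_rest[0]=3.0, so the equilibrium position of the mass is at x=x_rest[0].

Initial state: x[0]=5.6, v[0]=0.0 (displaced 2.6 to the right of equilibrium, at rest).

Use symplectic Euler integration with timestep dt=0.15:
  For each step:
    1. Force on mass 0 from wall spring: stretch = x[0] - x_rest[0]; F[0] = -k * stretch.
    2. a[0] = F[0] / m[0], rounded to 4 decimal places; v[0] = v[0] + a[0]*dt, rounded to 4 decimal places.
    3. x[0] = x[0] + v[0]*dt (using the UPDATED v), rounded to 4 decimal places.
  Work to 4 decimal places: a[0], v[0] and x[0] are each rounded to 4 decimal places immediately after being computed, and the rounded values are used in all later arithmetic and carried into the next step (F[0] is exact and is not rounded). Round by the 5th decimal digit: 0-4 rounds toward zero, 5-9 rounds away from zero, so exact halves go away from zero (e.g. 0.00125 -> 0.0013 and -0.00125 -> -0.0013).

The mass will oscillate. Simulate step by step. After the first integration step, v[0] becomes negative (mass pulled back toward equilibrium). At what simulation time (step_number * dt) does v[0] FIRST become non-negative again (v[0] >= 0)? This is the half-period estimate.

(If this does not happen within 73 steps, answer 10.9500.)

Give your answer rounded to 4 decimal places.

Step 0: x=[5.6000] v=[0.0000]
Step 1: x=[5.4425] v=[-1.0500]
Step 2: x=[5.1370] v=[-2.0364]
Step 3: x=[4.7021] v=[-2.8994]
Step 4: x=[4.1641] v=[-3.5868]
Step 5: x=[3.5556] v=[-4.0569]
Step 6: x=[2.9134] v=[-4.2813]
Step 7: x=[2.2765] v=[-4.2463]
Step 8: x=[1.6834] v=[-3.9541]
Step 9: x=[1.1700] v=[-3.4224]
Step 10: x=[0.7675] v=[-2.6834]
Step 11: x=[0.5002] v=[-1.7818]
Step 12: x=[0.3844] v=[-0.7723]
Step 13: x=[0.4270] v=[0.2840]
First v>=0 after going negative at step 13, time=1.9500

Answer: 1.9500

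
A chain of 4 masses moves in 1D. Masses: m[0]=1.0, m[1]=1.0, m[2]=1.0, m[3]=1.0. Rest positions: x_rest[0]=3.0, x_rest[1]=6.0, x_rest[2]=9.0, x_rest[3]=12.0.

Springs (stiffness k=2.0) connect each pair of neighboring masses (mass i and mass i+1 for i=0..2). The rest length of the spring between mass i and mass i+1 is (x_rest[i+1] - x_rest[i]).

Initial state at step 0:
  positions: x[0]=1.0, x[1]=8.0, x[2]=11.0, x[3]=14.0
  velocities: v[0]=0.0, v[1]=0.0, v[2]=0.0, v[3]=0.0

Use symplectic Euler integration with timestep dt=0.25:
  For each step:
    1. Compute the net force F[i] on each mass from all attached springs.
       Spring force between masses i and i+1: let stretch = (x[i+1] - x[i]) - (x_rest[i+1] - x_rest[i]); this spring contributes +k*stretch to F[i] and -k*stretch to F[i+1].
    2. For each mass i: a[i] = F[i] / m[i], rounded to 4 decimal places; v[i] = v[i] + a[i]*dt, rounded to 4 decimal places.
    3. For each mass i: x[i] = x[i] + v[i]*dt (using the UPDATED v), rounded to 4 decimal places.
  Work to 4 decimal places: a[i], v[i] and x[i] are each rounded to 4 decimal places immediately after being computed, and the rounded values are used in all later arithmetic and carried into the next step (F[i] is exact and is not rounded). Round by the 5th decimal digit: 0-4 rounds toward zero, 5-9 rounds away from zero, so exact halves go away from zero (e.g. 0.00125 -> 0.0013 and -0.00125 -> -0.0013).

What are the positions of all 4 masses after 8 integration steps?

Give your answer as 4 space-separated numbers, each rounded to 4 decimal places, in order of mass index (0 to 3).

Answer: 5.3244 7.6672 8.4964 12.5120

Derivation:
Step 0: x=[1.0000 8.0000 11.0000 14.0000] v=[0.0000 0.0000 0.0000 0.0000]
Step 1: x=[1.5000 7.5000 11.0000 14.0000] v=[2.0000 -2.0000 0.0000 0.0000]
Step 2: x=[2.3750 6.6875 10.9375 14.0000] v=[3.5000 -3.2500 -0.2500 0.0000]
Step 3: x=[3.4141 5.8672 10.7266 13.9922] v=[4.1563 -3.2813 -0.8438 -0.0313]
Step 4: x=[4.3848 5.3477 10.3164 13.9512] v=[3.8829 -2.0782 -1.6407 -0.1641]
Step 5: x=[5.1009 5.3289 9.7395 13.8308] v=[2.8644 -0.0753 -2.3077 -0.4815]
Step 6: x=[5.4705 5.8329 9.1227 13.5740] v=[1.4784 2.0160 -2.4674 -1.0272]
Step 7: x=[5.5104 6.7028 8.6510 13.1358] v=[0.1596 3.4797 -1.8867 -1.7529]
Step 8: x=[5.3244 7.6672 8.4964 12.5120] v=[-0.7442 3.8576 -0.6184 -2.4953]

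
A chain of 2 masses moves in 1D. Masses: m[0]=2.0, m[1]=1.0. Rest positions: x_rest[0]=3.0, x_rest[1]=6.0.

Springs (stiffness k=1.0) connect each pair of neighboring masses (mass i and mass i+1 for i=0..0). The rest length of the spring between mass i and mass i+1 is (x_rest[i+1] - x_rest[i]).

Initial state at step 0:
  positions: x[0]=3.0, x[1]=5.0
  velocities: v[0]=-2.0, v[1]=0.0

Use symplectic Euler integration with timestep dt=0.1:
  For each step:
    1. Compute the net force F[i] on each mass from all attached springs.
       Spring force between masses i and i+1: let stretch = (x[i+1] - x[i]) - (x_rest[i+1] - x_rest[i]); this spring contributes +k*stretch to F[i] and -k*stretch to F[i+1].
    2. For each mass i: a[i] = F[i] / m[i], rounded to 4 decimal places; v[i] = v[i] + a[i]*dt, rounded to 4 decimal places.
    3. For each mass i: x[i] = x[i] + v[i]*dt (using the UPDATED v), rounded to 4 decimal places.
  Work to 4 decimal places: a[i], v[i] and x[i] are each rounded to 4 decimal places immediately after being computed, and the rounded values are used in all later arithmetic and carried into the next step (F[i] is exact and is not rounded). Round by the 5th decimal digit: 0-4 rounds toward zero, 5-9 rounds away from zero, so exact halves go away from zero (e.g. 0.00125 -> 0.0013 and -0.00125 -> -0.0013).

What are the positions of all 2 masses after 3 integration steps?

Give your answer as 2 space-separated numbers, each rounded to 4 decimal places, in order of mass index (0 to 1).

Answer: 2.3744 5.0513

Derivation:
Step 0: x=[3.0000 5.0000] v=[-2.0000 0.0000]
Step 1: x=[2.7950 5.0100] v=[-2.0500 0.1000]
Step 2: x=[2.5861 5.0279] v=[-2.0893 0.1785]
Step 3: x=[2.3744 5.0513] v=[-2.1172 0.2343]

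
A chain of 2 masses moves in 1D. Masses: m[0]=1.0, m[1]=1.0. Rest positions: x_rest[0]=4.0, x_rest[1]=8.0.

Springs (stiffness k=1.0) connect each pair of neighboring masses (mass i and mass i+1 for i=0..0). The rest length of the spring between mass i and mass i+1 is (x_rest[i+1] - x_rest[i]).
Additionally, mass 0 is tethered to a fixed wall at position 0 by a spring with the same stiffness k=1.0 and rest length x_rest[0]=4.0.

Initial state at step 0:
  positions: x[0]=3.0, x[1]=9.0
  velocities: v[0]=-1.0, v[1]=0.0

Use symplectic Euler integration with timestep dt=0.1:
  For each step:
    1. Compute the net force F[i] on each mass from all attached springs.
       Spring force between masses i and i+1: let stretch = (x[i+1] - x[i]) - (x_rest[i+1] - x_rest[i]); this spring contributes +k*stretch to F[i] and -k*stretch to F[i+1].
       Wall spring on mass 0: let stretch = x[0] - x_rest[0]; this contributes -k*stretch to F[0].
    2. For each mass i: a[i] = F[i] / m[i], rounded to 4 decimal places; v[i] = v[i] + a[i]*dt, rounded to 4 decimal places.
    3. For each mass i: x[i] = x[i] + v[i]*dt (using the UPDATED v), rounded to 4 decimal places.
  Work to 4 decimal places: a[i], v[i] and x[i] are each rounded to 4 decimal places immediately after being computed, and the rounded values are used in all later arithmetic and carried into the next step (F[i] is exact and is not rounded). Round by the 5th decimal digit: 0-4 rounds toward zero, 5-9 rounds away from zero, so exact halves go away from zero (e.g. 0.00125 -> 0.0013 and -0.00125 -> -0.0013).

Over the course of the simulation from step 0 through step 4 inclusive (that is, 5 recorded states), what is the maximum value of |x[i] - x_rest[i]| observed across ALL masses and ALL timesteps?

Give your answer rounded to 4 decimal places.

Step 0: x=[3.0000 9.0000] v=[-1.0000 0.0000]
Step 1: x=[2.9300 8.9800] v=[-0.7000 -0.2000]
Step 2: x=[2.8912 8.9395] v=[-0.3880 -0.4050]
Step 3: x=[2.8840 8.8785] v=[-0.0723 -0.6098]
Step 4: x=[2.9079 8.7976] v=[0.2388 -0.8093]
Max displacement = 1.1160

Answer: 1.1160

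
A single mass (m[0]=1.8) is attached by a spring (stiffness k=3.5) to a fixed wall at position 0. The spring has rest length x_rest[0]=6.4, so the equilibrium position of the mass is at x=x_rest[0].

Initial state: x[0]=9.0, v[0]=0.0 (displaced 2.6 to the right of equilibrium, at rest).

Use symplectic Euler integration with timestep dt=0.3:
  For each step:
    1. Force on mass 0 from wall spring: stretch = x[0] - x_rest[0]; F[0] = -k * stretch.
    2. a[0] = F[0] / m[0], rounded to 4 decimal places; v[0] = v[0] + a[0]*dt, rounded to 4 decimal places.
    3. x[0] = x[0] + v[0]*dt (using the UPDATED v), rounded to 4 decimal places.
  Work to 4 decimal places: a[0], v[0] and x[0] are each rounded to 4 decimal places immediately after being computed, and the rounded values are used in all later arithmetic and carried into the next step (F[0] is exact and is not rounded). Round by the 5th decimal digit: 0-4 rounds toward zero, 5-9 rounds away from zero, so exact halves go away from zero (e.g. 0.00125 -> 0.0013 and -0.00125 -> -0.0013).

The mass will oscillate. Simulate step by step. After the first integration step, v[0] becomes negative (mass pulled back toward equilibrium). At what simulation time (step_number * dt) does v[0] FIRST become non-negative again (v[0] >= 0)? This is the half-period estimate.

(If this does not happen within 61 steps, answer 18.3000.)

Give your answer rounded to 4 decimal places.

Step 0: x=[9.0000] v=[0.0000]
Step 1: x=[8.5450] v=[-1.5167]
Step 2: x=[7.7146] v=[-2.7679]
Step 3: x=[6.6542] v=[-3.5348]
Step 4: x=[5.5493] v=[-3.6831]
Step 5: x=[4.5932] v=[-3.1869]
Step 6: x=[3.9533] v=[-2.1329]
Step 7: x=[3.7416] v=[-0.7057]
Step 8: x=[3.9951] v=[0.8450]
First v>=0 after going negative at step 8, time=2.4000

Answer: 2.4000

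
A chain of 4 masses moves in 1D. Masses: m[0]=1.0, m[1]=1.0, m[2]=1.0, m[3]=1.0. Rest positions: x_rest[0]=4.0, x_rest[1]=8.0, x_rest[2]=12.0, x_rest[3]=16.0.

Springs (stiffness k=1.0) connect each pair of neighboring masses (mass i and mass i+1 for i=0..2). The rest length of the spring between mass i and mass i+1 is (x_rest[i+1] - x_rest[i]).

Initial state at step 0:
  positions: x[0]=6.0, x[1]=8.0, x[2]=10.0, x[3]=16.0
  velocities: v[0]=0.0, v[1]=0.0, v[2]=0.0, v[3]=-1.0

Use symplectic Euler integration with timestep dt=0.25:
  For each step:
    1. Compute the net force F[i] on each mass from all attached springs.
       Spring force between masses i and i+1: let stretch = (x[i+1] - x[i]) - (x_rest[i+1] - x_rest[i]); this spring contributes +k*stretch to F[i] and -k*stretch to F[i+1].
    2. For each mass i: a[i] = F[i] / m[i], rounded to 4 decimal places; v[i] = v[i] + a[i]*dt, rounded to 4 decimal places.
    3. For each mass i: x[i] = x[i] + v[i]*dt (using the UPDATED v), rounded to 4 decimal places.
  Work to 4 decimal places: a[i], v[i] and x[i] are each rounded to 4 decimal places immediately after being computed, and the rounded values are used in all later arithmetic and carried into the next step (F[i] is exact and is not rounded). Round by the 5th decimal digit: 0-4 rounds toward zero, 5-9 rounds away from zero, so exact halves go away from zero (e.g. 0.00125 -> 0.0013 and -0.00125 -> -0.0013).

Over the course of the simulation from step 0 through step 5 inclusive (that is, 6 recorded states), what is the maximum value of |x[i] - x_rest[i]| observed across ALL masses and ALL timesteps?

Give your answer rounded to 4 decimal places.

Step 0: x=[6.0000 8.0000 10.0000 16.0000] v=[0.0000 0.0000 0.0000 -1.0000]
Step 1: x=[5.8750 8.0000 10.2500 15.6250] v=[-0.5000 0.0000 1.0000 -1.5000]
Step 2: x=[5.6328 8.0078 10.6953 15.1641] v=[-0.9688 0.0313 1.7813 -1.8438]
Step 3: x=[5.2890 8.0352 11.2520 14.6739] v=[-1.3751 0.1094 2.2266 -1.9610]
Step 4: x=[4.8669 8.0920 11.8215 14.2198] v=[-1.6886 0.2271 2.2779 -1.8165]
Step 5: x=[4.3963 8.1803 12.3078 13.8658] v=[-1.8823 0.3532 1.9451 -1.4161]
Max displacement = 2.1342

Answer: 2.1342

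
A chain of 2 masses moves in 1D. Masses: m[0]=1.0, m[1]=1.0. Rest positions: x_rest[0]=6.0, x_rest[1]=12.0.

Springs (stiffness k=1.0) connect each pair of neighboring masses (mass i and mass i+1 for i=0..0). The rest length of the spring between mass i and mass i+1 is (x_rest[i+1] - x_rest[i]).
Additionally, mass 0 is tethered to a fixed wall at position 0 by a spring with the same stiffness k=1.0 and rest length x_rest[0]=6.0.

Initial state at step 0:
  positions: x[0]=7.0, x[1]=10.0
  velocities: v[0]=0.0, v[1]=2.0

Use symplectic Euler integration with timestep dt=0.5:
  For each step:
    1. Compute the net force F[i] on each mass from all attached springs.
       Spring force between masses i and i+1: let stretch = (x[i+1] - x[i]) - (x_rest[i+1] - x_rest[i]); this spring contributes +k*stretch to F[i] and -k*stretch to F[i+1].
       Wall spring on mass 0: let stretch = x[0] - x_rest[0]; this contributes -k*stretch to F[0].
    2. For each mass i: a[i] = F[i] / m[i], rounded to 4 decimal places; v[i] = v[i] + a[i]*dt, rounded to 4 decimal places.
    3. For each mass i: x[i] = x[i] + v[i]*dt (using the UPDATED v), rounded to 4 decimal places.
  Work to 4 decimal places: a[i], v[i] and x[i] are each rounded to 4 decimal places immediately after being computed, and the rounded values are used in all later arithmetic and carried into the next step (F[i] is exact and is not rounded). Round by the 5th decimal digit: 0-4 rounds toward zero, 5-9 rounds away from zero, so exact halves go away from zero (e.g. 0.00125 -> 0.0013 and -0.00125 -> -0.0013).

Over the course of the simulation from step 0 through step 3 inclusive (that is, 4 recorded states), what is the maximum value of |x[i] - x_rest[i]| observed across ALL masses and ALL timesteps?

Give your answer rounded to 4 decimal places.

Answer: 2.7188

Derivation:
Step 0: x=[7.0000 10.0000] v=[0.0000 2.0000]
Step 1: x=[6.0000 11.7500] v=[-2.0000 3.5000]
Step 2: x=[4.9375 13.5625] v=[-2.1250 3.6250]
Step 3: x=[4.7969 14.7188] v=[-0.2813 2.3125]
Max displacement = 2.7188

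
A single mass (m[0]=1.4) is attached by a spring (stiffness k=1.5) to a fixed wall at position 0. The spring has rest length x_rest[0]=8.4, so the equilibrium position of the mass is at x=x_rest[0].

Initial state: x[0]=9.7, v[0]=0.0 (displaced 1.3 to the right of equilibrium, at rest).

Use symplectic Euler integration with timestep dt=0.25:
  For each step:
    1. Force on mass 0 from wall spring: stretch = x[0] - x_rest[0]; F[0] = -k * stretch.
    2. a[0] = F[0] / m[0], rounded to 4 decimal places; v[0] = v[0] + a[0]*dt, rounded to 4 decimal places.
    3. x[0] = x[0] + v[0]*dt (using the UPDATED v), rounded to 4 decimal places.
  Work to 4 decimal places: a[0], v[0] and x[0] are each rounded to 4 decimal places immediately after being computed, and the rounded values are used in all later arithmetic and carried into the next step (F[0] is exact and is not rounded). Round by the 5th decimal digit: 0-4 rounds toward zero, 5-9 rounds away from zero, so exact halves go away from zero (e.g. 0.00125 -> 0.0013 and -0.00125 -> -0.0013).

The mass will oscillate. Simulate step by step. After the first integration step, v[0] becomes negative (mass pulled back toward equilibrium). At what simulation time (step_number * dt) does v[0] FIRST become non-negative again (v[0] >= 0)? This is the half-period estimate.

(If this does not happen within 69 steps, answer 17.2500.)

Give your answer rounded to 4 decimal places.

Answer: 3.2500

Derivation:
Step 0: x=[9.7000] v=[0.0000]
Step 1: x=[9.6130] v=[-0.3482]
Step 2: x=[9.4447] v=[-0.6731]
Step 3: x=[9.2065] v=[-0.9529]
Step 4: x=[8.9143] v=[-1.1689]
Step 5: x=[8.5876] v=[-1.3067]
Step 6: x=[8.2484] v=[-1.3570]
Step 7: x=[7.9193] v=[-1.3164]
Step 8: x=[7.6224] v=[-1.1877]
Step 9: x=[7.3776] v=[-0.9794]
Step 10: x=[7.2012] v=[-0.7056]
Step 11: x=[7.1051] v=[-0.3845]
Step 12: x=[7.0957] v=[-0.0377]
Step 13: x=[7.1736] v=[0.3117]
First v>=0 after going negative at step 13, time=3.2500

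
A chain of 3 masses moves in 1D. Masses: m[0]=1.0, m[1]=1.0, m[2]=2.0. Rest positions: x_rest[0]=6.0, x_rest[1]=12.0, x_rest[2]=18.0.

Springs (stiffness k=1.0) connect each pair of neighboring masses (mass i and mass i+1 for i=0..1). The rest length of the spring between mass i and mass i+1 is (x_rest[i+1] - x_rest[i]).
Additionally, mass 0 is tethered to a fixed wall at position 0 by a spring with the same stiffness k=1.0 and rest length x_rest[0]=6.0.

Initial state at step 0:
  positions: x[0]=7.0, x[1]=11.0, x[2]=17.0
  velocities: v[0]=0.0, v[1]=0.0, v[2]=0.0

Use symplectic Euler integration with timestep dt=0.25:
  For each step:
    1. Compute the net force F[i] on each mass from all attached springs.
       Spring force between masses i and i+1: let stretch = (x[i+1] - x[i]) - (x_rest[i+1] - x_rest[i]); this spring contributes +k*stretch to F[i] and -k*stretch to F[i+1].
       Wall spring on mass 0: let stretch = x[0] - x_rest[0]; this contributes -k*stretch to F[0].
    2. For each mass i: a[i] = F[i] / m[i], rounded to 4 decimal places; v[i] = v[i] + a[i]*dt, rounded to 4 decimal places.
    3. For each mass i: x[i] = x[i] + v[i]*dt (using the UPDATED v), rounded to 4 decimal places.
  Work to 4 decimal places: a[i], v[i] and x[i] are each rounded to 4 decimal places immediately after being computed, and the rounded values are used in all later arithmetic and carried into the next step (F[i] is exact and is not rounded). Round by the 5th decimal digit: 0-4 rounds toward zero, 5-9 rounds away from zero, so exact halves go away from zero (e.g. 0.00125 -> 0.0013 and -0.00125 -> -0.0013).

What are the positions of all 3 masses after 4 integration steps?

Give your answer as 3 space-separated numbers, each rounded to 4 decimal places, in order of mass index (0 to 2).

Step 0: x=[7.0000 11.0000 17.0000] v=[0.0000 0.0000 0.0000]
Step 1: x=[6.8125 11.1250 17.0000] v=[-0.7500 0.5000 0.0000]
Step 2: x=[6.4688 11.3477 17.0039] v=[-1.3750 0.8906 0.0156]
Step 3: x=[6.0257 11.6189 17.0186] v=[-1.7725 1.0849 0.0586]
Step 4: x=[5.5556 11.8780 17.0520] v=[-1.8806 1.0365 0.1337]

Answer: 5.5556 11.8780 17.0520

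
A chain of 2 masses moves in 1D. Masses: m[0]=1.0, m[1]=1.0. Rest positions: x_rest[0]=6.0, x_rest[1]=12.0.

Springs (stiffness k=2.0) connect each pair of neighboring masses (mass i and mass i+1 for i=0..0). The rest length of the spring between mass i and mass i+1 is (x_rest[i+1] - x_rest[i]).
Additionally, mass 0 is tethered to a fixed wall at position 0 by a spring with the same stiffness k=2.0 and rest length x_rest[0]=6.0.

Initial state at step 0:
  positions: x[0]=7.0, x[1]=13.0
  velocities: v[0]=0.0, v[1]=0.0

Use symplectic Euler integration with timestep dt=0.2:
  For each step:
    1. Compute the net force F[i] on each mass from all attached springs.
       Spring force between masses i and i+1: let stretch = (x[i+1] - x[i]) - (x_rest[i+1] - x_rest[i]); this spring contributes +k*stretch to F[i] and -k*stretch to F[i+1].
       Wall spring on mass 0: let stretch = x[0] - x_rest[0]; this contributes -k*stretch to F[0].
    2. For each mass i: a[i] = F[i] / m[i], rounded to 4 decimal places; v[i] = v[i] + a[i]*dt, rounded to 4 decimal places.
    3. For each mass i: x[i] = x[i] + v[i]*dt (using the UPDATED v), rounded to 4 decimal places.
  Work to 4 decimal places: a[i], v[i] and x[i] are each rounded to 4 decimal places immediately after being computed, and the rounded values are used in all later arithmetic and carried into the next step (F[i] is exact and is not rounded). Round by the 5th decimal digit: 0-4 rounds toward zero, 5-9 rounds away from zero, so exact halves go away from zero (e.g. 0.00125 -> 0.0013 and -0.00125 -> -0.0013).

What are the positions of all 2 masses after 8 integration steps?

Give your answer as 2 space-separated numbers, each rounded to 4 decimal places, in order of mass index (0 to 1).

Answer: 5.8590 12.2219

Derivation:
Step 0: x=[7.0000 13.0000] v=[0.0000 0.0000]
Step 1: x=[6.9200 13.0000] v=[-0.4000 0.0000]
Step 2: x=[6.7728 12.9936] v=[-0.7360 -0.0320]
Step 3: x=[6.5814 12.9695] v=[-0.9568 -0.1203]
Step 4: x=[6.3746 12.9144] v=[-1.0341 -0.2755]
Step 5: x=[6.1810 12.8161] v=[-0.9680 -0.4914]
Step 6: x=[6.0237 12.6670] v=[-0.7864 -0.7454]
Step 7: x=[5.9160 12.4665] v=[-0.5386 -1.0027]
Step 8: x=[5.8590 12.2219] v=[-0.2848 -1.2229]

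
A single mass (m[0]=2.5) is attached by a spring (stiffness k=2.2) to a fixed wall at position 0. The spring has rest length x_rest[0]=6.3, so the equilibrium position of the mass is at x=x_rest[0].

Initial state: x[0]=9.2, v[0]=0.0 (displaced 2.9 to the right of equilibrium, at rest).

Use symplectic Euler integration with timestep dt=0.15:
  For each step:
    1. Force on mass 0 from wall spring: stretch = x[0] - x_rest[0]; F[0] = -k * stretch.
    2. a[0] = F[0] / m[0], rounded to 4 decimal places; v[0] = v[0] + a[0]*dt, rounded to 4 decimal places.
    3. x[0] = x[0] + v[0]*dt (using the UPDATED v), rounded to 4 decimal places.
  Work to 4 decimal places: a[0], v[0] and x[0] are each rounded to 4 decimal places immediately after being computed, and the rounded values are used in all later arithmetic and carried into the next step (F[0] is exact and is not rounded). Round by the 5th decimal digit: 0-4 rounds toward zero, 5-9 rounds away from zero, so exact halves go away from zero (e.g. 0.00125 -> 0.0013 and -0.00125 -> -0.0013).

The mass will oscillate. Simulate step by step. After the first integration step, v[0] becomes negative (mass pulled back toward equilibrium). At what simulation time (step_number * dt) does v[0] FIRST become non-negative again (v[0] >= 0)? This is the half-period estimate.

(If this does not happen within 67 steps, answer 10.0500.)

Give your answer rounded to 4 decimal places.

Step 0: x=[9.2000] v=[0.0000]
Step 1: x=[9.1426] v=[-0.3828]
Step 2: x=[9.0289] v=[-0.7580]
Step 3: x=[8.8612] v=[-1.1182]
Step 4: x=[8.6428] v=[-1.4563]
Step 5: x=[8.3780] v=[-1.7656]
Step 6: x=[8.0720] v=[-2.0399]
Step 7: x=[7.7309] v=[-2.2738]
Step 8: x=[7.3615] v=[-2.4627]
Step 9: x=[6.9711] v=[-2.6028]
Step 10: x=[6.5674] v=[-2.6914]
Step 11: x=[6.1584] v=[-2.7267]
Step 12: x=[5.7522] v=[-2.7080]
Step 13: x=[5.3568] v=[-2.6357]
Step 14: x=[4.9801] v=[-2.5112]
Step 15: x=[4.6296] v=[-2.3370]
Step 16: x=[4.3121] v=[-2.1165]
Step 17: x=[4.0340] v=[-1.8541]
Step 18: x=[3.8008] v=[-1.5550]
Step 19: x=[3.6170] v=[-1.2251]
Step 20: x=[3.4864] v=[-0.8710]
Step 21: x=[3.4115] v=[-0.4996]
Step 22: x=[3.3938] v=[-0.1183]
Step 23: x=[3.4336] v=[0.2653]
First v>=0 after going negative at step 23, time=3.4500

Answer: 3.4500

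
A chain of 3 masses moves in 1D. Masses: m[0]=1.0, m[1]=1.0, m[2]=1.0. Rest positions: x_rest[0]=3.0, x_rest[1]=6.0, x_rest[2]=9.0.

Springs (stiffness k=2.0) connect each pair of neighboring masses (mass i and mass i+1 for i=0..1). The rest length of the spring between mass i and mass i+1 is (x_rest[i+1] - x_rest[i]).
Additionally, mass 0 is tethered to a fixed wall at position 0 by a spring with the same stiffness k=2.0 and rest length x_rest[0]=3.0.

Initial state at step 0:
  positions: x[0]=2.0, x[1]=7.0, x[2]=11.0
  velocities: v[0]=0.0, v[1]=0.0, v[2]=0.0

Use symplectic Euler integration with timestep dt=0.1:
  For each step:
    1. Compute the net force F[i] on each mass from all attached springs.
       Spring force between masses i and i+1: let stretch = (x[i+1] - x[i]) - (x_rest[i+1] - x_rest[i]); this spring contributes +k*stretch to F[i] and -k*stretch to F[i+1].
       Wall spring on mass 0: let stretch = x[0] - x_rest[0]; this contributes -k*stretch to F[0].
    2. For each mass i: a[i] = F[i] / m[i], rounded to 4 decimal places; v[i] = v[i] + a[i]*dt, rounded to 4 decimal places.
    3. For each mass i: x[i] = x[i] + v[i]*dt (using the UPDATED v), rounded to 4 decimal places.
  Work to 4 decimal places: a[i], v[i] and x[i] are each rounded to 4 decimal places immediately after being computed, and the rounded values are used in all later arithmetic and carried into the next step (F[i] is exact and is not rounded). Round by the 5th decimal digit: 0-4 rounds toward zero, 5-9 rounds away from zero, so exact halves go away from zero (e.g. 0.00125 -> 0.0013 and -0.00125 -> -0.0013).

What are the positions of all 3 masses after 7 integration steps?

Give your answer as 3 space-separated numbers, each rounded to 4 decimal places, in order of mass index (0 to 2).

Step 0: x=[2.0000 7.0000 11.0000] v=[0.0000 0.0000 0.0000]
Step 1: x=[2.0600 6.9800 10.9800] v=[0.6000 -0.2000 -0.2000]
Step 2: x=[2.1772 6.9416 10.9400] v=[1.1720 -0.3840 -0.4000]
Step 3: x=[2.3461 6.8879 10.8800] v=[1.6894 -0.5372 -0.5997]
Step 4: x=[2.5590 6.8232 10.8002] v=[2.1285 -0.6471 -0.7981]
Step 5: x=[2.8060 6.7528 10.7009] v=[2.4695 -0.7045 -0.9935]
Step 6: x=[3.0758 6.6824 10.5826] v=[2.6977 -0.7042 -1.1831]
Step 7: x=[3.3562 6.6179 10.4463] v=[2.8039 -0.6455 -1.3631]

Answer: 3.3562 6.6179 10.4463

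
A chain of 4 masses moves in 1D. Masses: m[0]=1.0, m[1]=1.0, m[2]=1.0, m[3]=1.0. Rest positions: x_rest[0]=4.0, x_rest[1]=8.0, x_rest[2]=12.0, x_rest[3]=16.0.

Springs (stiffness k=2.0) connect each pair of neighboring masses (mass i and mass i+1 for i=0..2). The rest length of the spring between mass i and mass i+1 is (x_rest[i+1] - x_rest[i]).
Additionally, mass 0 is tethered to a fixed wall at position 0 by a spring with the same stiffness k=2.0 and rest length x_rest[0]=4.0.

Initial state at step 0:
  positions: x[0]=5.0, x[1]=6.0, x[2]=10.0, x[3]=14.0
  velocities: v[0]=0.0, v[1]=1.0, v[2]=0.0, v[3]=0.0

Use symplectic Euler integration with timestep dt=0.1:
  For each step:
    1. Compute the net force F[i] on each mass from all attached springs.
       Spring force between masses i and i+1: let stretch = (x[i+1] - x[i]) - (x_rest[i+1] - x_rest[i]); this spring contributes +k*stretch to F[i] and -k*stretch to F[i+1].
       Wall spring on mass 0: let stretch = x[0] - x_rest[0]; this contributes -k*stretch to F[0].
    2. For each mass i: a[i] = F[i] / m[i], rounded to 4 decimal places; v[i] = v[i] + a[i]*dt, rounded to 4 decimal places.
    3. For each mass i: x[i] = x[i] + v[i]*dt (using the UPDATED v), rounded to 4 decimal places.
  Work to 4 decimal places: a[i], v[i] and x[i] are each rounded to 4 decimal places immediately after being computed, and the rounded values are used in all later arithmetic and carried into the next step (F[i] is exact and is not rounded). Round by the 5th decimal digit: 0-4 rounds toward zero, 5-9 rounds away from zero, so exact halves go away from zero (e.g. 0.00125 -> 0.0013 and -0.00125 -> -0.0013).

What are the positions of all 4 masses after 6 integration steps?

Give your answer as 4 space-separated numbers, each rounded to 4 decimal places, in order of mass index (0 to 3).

Answer: 3.6686 7.4749 10.1353 14.0040

Derivation:
Step 0: x=[5.0000 6.0000 10.0000 14.0000] v=[0.0000 1.0000 0.0000 0.0000]
Step 1: x=[4.9200 6.1600 10.0000 14.0000] v=[-0.8000 1.6000 0.0000 0.0000]
Step 2: x=[4.7664 6.3720 10.0032 14.0000] v=[-1.5360 2.1200 0.0320 0.0000]
Step 3: x=[4.5496 6.6245 10.0137 14.0001] v=[-2.1682 2.5251 0.1051 0.0006]
Step 4: x=[4.2833 6.9033 10.0362 14.0004] v=[-2.6631 2.7880 0.2245 0.0033]
Step 5: x=[3.9837 7.1924 10.0753 14.0015] v=[-2.9958 2.8906 0.3908 0.0105]
Step 6: x=[3.6686 7.4749 10.1353 14.0040] v=[-3.1508 2.8254 0.5995 0.0253]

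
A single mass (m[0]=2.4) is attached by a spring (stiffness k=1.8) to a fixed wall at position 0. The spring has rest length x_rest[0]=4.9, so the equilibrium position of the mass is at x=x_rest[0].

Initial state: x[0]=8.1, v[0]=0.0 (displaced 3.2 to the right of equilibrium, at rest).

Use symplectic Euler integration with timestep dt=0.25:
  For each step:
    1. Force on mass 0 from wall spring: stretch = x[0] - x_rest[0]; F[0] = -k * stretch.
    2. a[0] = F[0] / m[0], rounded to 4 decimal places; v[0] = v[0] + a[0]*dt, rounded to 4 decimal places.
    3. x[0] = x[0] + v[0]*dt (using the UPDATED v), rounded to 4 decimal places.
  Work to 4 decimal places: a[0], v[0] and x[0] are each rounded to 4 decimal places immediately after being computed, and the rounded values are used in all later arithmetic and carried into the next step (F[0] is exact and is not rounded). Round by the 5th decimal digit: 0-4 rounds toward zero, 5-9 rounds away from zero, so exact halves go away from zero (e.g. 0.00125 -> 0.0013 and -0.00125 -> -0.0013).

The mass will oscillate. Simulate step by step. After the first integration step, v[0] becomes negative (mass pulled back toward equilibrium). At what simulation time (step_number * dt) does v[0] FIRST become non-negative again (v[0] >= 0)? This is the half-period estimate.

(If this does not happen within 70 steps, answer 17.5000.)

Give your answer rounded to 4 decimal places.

Step 0: x=[8.1000] v=[0.0000]
Step 1: x=[7.9500] v=[-0.6000]
Step 2: x=[7.6570] v=[-1.1719]
Step 3: x=[7.2348] v=[-1.6889]
Step 4: x=[6.7031] v=[-2.1267]
Step 5: x=[6.0869] v=[-2.4648]
Step 6: x=[5.4151] v=[-2.6874]
Step 7: x=[4.7191] v=[-2.7840]
Step 8: x=[4.0316] v=[-2.7501]
Step 9: x=[3.3848] v=[-2.5873]
Step 10: x=[2.8090] v=[-2.3032]
Step 11: x=[2.3312] v=[-1.9111]
Step 12: x=[1.9738] v=[-1.4295]
Step 13: x=[1.7536] v=[-0.8808]
Step 14: x=[1.6809] v=[-0.2909]
Step 15: x=[1.7591] v=[0.3127]
First v>=0 after going negative at step 15, time=3.7500

Answer: 3.7500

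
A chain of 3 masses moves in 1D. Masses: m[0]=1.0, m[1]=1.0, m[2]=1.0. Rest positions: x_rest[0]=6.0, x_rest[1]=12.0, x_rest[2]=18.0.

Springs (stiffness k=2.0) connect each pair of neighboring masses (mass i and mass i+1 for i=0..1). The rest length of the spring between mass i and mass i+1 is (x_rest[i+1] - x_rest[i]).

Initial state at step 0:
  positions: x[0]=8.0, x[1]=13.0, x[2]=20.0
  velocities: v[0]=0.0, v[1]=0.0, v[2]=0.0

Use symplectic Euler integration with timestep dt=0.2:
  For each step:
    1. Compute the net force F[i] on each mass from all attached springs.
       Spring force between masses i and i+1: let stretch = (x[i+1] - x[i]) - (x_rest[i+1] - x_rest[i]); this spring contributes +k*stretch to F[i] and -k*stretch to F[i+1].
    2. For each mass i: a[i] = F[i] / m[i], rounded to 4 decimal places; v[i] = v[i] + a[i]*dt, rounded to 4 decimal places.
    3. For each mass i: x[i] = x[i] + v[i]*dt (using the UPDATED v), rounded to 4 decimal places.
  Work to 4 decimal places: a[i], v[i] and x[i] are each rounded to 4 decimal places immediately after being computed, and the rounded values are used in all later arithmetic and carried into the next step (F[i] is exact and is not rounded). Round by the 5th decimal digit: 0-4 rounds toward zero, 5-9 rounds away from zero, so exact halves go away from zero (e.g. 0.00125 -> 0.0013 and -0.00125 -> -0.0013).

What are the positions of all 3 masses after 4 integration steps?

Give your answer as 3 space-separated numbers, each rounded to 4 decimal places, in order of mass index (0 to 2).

Answer: 7.4569 14.0863 19.4569

Derivation:
Step 0: x=[8.0000 13.0000 20.0000] v=[0.0000 0.0000 0.0000]
Step 1: x=[7.9200 13.1600 19.9200] v=[-0.4000 0.8000 -0.4000]
Step 2: x=[7.7792 13.4416 19.7792] v=[-0.7040 1.4080 -0.7040]
Step 3: x=[7.6114 13.7772 19.6114] v=[-0.8390 1.6781 -0.8390]
Step 4: x=[7.4569 14.0863 19.4569] v=[-0.7727 1.5455 -0.7727]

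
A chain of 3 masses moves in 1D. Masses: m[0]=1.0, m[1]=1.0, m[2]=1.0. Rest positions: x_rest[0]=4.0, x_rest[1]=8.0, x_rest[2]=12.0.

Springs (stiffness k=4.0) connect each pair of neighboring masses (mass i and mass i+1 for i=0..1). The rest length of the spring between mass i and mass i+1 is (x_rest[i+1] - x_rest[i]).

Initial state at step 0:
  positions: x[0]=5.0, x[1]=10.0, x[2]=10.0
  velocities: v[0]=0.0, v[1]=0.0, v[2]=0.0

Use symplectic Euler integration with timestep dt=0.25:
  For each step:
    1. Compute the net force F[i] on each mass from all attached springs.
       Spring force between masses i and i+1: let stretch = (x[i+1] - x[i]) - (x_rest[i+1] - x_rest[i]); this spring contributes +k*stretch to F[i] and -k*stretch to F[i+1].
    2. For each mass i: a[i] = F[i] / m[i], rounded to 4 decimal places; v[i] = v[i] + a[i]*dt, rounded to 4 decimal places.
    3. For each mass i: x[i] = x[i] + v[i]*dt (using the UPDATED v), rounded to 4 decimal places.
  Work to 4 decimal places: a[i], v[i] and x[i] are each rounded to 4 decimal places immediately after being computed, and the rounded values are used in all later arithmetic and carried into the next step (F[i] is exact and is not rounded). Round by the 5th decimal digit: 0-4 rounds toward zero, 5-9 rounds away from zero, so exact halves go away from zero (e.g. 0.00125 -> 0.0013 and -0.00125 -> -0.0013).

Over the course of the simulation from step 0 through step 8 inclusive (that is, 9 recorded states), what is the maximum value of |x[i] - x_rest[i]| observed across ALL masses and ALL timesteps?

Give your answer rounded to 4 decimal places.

Step 0: x=[5.0000 10.0000 10.0000] v=[0.0000 0.0000 0.0000]
Step 1: x=[5.2500 8.7500 11.0000] v=[1.0000 -5.0000 4.0000]
Step 2: x=[5.3750 7.1875 12.4375] v=[0.5000 -6.2500 5.7500]
Step 3: x=[4.9531 6.4844 13.5625] v=[-1.6875 -2.8125 4.5000]
Step 4: x=[3.9141 7.1680 13.9180] v=[-4.1562 2.7343 1.4219]
Step 5: x=[2.6885 8.7256 13.5860] v=[-4.9023 6.2304 -1.3281]
Step 6: x=[1.9722 9.9890 13.0389] v=[-2.8652 5.0537 -2.1885]
Step 7: x=[2.2601 10.0107 12.7293] v=[1.1516 0.0868 -1.2384]
Step 8: x=[3.4857 8.7744 12.7401] v=[4.9022 -4.9452 0.0430]
Max displacement = 2.0278

Answer: 2.0278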